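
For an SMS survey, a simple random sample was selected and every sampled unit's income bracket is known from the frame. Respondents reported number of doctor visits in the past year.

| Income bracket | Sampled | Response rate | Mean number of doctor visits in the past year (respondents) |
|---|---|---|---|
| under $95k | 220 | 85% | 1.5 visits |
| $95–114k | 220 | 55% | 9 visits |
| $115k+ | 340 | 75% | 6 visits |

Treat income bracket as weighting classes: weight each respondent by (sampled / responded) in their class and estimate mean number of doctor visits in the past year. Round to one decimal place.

5.6

With weight = n_sampled/n_responded per class, the weighted class total is n_sampled:
  under $95k: 220 × 1.5 = 330
  $95–114k: 220 × 9 = 1980
  $115k+: 340 × 6 = 2040
Adjusted estimate = 4350 / 780 = 5.57692 → 5.6.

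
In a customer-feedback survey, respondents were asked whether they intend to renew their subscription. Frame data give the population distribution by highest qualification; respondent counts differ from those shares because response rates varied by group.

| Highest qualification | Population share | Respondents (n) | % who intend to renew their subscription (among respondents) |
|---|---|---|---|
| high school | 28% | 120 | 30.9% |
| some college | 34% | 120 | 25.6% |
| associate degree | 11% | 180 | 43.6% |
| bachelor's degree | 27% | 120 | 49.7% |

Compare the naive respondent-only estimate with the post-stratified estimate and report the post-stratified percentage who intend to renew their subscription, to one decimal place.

35.6%

Naive respondent-only estimate (weights = respondent counts):
  (120/540)×30.9 + (120/540)×25.6 + (180/540)×43.6 + (120/540)×49.7 = 38.1333%
Reweighting by population highest qualification shares:
  0.28×30.9 + 0.34×25.6 + 0.11×43.6 + 0.27×49.7 = 35.571%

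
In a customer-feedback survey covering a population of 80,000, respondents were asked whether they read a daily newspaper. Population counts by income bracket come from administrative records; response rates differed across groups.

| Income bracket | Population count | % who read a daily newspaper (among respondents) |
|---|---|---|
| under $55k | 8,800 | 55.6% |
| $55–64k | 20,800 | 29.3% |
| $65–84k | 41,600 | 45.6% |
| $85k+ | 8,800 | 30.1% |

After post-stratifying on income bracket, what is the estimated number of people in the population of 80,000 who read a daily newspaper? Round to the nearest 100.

Each cell contributes its population count × the respondent rate:
  under $55k: 8,800 × 55.6% = 4892.8
  $55–64k: 20,800 × 29.3% = 6094.4
  $65–84k: 41,600 × 45.6% = 18969.6
  $85k+: 8,800 × 30.1% = 2648.8
Estimated total = 32605.6 → 32,600.

32,600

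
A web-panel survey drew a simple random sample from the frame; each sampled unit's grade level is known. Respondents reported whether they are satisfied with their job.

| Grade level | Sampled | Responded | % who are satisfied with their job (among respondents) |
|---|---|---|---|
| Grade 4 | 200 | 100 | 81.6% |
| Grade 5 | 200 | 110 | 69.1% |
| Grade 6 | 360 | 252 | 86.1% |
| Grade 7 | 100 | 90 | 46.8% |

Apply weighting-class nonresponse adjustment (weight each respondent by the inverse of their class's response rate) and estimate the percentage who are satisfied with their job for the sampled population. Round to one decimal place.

76.5%

Response rates by class: Grade 4 100/200 = 50%, Grade 5 110/200 = 55%, Grade 6 252/360 = 70%, Grade 7 90/100 = 90%.
Weighting each respondent by the inverse class response rate inflates each class back to its sampled size, so the class weight is n_sampled:
  Grade 4: 200 × 81.6 = 16320
  Grade 5: 200 × 69.1 = 13820
  Grade 6: 360 × 86.1 = 30996
  Grade 7: 100 × 46.8 = 4680
Adjusted estimate = 65,816 / 860 = 76.5302 → 76.5%.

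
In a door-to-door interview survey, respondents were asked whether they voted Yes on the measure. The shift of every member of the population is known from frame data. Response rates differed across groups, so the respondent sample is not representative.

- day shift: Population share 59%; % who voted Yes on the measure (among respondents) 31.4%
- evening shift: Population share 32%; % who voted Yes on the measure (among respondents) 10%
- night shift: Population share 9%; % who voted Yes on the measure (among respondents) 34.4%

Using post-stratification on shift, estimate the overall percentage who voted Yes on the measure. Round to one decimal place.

24.8%

Post-stratification weights by population share, not respondent share:
  day shift: 0.59 × 31.4 = 18.526
  evening shift: 0.32 × 10 = 3.2
  night shift: 0.09 × 34.4 = 3.096
Post-stratified estimate = 24.822 → 24.8%.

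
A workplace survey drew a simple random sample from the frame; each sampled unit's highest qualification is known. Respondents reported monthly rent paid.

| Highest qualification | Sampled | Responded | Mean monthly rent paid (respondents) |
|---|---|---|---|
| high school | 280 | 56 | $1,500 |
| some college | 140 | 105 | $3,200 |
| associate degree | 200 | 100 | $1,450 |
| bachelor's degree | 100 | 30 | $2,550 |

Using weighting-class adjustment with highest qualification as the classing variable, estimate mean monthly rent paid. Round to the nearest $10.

$1,960

Class response rates: high school 56/280 = 20%, some college 105/140 = 75%, associate degree 100/200 = 50%, bachelor's degree 30/100 = 30%.
Weighting each respondent by the inverse class response rate inflates each class back to its sampled size, so the class weight is n_sampled:
  high school: 280 × 1500 = 420,000
  some college: 140 × 3200 = 448,000
  associate degree: 200 × 1450 = 290,000
  bachelor's degree: 100 × 2550 = 255,000
Adjusted estimate = 1,413,000 / 720 = 1962.5 → $1,960.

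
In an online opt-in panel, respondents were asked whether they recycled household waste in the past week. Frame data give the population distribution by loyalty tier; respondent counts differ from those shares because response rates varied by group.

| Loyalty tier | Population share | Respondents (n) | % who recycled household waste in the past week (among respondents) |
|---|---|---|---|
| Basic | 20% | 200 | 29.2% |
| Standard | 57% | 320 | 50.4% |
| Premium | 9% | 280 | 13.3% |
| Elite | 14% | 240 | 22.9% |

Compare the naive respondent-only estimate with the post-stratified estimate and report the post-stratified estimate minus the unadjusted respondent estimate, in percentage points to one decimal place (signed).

+9.0 percentage points

Unadjusted (pooled respondent) estimate weights by respondent counts:
  (200/1040)×29.2 + (320/1040)×50.4 + (280/1040)×13.3 + (240/1040)×22.9 = 29.9885%
Post-stratifying to population shares instead:
  0.2×29.2 + 0.57×50.4 + 0.09×13.3 + 0.14×22.9 = 38.971%
Difference = 38.971 − 29.9885 = 8.9825 pp.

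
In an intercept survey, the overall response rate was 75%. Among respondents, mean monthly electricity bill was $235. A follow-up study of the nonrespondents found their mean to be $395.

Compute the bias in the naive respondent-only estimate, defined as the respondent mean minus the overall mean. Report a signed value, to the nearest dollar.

Nonresponse fraction = 1 − 0.75 = 0.25.
Bias = (nonresponse fraction) × (respondent mean − nonrespondent mean)
     = 0.25 × (235 − 395) = 0.25 × -160 = -40.

-$40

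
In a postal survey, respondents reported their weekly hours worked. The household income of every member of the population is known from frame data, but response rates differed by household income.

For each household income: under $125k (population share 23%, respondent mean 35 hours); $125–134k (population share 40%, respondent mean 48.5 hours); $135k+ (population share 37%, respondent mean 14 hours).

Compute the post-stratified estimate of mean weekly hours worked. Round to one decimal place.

Post-stratification weights by population share, not respondent share:
  under $125k: 0.23 × 35 = 8.05
  $125–134k: 0.4 × 48.5 = 19.4
  $135k+: 0.37 × 14 = 5.18
Post-stratified estimate = 32.63 → 32.6.

32.6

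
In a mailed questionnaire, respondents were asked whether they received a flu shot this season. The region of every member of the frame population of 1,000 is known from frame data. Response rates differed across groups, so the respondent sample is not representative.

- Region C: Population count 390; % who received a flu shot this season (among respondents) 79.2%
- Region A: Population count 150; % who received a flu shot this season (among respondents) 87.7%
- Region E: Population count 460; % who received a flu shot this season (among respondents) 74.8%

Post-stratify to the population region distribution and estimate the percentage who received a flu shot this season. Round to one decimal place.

Post-stratification weights by population share, not respondent share:
  Region C: (390/1,000) × 79.2 = 30.888
  Region A: (150/1,000) × 87.7 = 13.155
  Region E: (460/1,000) × 74.8 = 34.408
Post-stratified estimate = 78.451 → 78.5%.

78.5%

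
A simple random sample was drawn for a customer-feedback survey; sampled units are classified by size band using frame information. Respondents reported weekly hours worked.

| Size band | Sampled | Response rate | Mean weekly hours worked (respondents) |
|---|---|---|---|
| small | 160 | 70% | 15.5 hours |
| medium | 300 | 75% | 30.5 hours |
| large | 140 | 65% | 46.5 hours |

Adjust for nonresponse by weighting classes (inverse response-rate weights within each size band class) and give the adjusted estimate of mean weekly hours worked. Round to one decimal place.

30.2

Inverse-response-rate weighting restores each class to its sampled count, so class totals weight by n_sampled:
  small: 160 × 15.5 = 2480
  medium: 300 × 30.5 = 9150
  large: 140 × 46.5 = 6510
Adjusted estimate = 18,140 / 600 = 30.2333 → 30.2.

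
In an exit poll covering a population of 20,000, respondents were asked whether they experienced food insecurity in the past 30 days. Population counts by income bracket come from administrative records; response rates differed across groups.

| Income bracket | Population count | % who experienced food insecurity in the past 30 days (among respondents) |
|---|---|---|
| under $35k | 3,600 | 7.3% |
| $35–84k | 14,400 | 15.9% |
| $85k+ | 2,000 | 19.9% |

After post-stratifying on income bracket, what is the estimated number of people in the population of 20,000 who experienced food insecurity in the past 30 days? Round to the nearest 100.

3,000

Apply each group's respondent rate to its population count:
  under $35k: 3,600 × 7.3% = 262.8
  $35–84k: 14,400 × 15.9% = 2289.6
  $85k+: 2,000 × 19.9% = 398
Estimated total = 2950.4 → 3,000.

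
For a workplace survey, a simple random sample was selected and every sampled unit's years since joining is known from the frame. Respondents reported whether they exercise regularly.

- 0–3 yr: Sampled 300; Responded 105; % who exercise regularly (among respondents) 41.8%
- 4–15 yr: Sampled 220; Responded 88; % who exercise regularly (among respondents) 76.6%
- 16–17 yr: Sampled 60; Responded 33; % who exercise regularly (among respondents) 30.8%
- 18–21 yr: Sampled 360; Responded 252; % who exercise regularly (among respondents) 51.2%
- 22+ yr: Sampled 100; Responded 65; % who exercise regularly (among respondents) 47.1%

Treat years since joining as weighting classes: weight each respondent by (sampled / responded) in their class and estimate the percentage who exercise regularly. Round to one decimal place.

52.3%

Class response rates: 0–3 yr 105/300 = 35%, 4–15 yr 88/220 = 40%, 16–17 yr 33/60 = 55%, 18–21 yr 252/360 = 70%, 22+ yr 65/100 = 65%.
Inverse-response-rate weighting restores each class to its sampled count, so class totals weight by n_sampled:
  0–3 yr: 300 × 41.8 = 12,540
  4–15 yr: 220 × 76.6 = 16,852
  16–17 yr: 60 × 30.8 = 1848
  18–21 yr: 360 × 51.2 = 18,432
  22+ yr: 100 × 47.1 = 4710
Adjusted estimate = 54,382 / 1,040 = 52.2904 → 52.3%.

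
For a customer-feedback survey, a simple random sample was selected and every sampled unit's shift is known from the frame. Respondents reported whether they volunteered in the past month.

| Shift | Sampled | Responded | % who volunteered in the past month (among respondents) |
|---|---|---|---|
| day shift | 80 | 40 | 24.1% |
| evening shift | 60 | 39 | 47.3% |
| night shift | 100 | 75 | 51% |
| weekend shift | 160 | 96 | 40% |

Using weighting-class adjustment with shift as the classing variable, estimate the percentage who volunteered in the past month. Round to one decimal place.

40.7%

Class response rates: day shift 40/80 = 50%, evening shift 39/60 = 65%, night shift 75/100 = 75%, weekend shift 96/160 = 60%.
Inverse-response-rate weighting restores each class to its sampled count, so class totals weight by n_sampled:
  day shift: 80 × 24.1 = 1928
  evening shift: 60 × 47.3 = 2838
  night shift: 100 × 51 = 5100
  weekend shift: 160 × 40 = 6400
Adjusted estimate = 16,266 / 400 = 40.665 → 40.7%.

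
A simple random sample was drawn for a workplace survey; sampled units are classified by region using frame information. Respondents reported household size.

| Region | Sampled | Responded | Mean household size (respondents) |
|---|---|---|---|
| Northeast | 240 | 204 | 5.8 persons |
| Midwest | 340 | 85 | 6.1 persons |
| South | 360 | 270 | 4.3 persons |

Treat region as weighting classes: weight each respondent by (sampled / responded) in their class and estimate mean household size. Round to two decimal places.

5.33

Class response rates: Northeast 204/240 = 85%, Midwest 85/340 = 25%, South 270/360 = 75%.
Weighting each respondent by the inverse class response rate inflates each class back to its sampled size, so the class weight is n_sampled:
  Northeast: 240 × 5.8 = 1392
  Midwest: 340 × 6.1 = 2074
  South: 360 × 4.3 = 1548
Adjusted estimate = 5014 / 940 = 5.33404 → 5.33.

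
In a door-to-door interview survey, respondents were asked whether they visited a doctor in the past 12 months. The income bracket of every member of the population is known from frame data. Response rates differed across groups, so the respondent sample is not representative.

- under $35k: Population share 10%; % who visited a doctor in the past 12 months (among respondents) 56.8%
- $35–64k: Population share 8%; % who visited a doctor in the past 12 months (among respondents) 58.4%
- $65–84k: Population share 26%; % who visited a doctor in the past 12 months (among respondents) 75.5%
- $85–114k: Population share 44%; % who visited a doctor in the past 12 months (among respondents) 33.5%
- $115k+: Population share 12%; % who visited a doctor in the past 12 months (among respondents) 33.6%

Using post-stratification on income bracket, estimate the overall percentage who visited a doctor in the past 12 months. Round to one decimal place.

Weight each group's respondent value by its population share:
  under $35k: 0.1 × 56.8 = 5.68
  $35–64k: 0.08 × 58.4 = 4.672
  $65–84k: 0.26 × 75.5 = 19.63
  $85–114k: 0.44 × 33.5 = 14.74
  $115k+: 0.12 × 33.6 = 4.032
Post-stratified estimate = 48.754 → 48.8%.

48.8%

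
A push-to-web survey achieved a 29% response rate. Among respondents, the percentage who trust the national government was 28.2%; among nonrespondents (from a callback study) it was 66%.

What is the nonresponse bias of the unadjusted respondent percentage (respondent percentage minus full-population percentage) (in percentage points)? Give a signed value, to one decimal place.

-26.8 percentage points

Nonresponse fraction = 1 − 0.29 = 0.71.
Bias = (nonresponse fraction) × (respondent percentage − nonrespondent percentage)
     = 0.71 × (28.2 − 66) = 0.71 × -37.8 = -26.838.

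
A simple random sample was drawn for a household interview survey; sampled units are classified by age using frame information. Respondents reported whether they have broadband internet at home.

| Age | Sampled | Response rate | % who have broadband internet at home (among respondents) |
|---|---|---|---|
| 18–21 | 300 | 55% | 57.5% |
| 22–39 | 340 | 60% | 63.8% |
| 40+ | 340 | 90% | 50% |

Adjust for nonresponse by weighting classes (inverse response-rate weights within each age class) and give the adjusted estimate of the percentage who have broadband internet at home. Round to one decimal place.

57.1%

Inverse-response-rate weighting restores each class to its sampled count, so class totals weight by n_sampled:
  18–21: 300 × 57.5 = 17,250
  22–39: 340 × 63.8 = 21,692
  40+: 340 × 50 = 17,000
Adjusted estimate = 55,942 / 980 = 57.0837 → 57.1%.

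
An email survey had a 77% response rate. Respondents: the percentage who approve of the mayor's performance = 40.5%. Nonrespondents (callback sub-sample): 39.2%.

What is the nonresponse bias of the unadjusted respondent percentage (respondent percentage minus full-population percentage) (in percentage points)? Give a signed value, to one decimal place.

Nonresponse fraction = 1 − 0.77 = 0.23.
Bias = (nonresponse fraction) × (respondent percentage − nonrespondent percentage)
     = 0.23 × (40.5 − 39.2) = 0.23 × 1.3 = 0.299.

+0.3 percentage points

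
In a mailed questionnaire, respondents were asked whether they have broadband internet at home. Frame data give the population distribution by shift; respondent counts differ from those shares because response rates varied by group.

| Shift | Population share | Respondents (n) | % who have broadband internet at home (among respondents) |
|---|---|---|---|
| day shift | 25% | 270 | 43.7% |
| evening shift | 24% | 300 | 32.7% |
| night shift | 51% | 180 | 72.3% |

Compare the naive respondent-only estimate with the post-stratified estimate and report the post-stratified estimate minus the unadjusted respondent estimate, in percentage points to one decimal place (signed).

+9.5 percentage points

Unadjusted (pooled respondent) estimate weights by respondent counts:
  (270/750)×43.7 + (300/750)×32.7 + (180/750)×72.3 = 46.164%
Post-stratifying to population shares instead:
  0.25×43.7 + 0.24×32.7 + 0.51×72.3 = 55.646%
Difference = 55.646 − 46.164 = 9.482 pp.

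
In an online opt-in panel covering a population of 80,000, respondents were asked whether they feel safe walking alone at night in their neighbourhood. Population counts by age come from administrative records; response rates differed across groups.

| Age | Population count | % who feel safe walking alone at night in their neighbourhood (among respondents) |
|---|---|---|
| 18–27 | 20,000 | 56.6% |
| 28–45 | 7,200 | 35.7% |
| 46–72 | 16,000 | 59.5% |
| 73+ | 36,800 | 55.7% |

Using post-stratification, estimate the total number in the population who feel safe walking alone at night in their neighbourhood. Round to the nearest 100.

43,900

Estimated count per cell = population count × respondent percentage:
  18–27: 20,000 × 56.6% = 11,320
  28–45: 7,200 × 35.7% = 2570.4
  46–72: 16,000 × 59.5% = 9520
  73+: 36,800 × 55.7% = 20497.6
Estimated total = 43,908 → 43,900.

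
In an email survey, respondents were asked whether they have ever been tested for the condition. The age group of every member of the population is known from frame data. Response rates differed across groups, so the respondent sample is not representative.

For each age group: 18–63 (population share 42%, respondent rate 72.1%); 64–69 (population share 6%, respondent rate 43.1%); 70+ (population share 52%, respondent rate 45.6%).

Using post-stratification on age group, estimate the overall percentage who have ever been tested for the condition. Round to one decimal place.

Weight each group's respondent value by its population share:
  18–63: 0.42 × 72.1 = 30.282
  64–69: 0.06 × 43.1 = 2.586
  70+: 0.52 × 45.6 = 23.712
Post-stratified estimate = 56.58 → 56.6%.

56.6%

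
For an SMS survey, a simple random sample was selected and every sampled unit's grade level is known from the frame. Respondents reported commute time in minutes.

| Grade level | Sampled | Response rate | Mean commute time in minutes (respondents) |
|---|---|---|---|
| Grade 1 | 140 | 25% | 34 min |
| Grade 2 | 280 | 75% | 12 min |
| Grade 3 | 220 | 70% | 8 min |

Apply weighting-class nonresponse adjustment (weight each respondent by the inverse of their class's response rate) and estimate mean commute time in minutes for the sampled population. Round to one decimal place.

15.4

Weighting each respondent by the inverse class response rate inflates each class back to its sampled size, so the class weight is n_sampled:
  Grade 1: 140 × 34 = 4760
  Grade 2: 280 × 12 = 3360
  Grade 3: 220 × 8 = 1760
Adjusted estimate = 9880 / 640 = 15.4375 → 15.4.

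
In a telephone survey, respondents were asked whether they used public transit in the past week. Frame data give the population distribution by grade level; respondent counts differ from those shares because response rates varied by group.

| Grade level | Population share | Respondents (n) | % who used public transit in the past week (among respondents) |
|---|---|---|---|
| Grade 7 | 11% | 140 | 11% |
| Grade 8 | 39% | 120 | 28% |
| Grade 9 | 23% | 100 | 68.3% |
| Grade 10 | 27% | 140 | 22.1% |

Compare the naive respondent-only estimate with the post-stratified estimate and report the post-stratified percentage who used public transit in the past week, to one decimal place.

33.8%

Naive respondent-only estimate (weights = respondent counts):
  (140/500)×11 + (120/500)×28 + (100/500)×68.3 + (140/500)×22.1 = 29.648%
Post-stratified estimate weights by population shares:
  0.11×11 + 0.39×28 + 0.23×68.3 + 0.27×22.1 = 33.806%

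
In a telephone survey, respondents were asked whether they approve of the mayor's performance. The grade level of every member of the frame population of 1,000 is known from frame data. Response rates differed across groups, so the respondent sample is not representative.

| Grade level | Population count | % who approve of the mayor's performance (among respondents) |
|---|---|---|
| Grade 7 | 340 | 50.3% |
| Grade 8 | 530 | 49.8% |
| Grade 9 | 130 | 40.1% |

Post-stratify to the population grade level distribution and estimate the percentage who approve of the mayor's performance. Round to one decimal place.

48.7%

Post-stratification weights by population share, not respondent share:
  Grade 7: (340/1,000) × 50.3 = 17.102
  Grade 8: (530/1,000) × 49.8 = 26.394
  Grade 9: (130/1,000) × 40.1 = 5.213
Post-stratified estimate = 48.709 → 48.7%.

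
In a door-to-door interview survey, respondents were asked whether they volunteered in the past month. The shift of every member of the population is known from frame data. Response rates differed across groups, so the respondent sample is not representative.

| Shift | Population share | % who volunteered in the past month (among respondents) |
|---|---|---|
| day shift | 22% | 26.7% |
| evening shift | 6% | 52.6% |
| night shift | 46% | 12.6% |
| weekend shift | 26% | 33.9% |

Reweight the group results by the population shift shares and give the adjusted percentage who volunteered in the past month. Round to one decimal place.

23.6%

Post-stratification weights by population share, not respondent share:
  day shift: 0.22 × 26.7 = 5.874
  evening shift: 0.06 × 52.6 = 3.156
  night shift: 0.46 × 12.6 = 5.796
  weekend shift: 0.26 × 33.9 = 8.814
Post-stratified estimate = 23.64 → 23.6%.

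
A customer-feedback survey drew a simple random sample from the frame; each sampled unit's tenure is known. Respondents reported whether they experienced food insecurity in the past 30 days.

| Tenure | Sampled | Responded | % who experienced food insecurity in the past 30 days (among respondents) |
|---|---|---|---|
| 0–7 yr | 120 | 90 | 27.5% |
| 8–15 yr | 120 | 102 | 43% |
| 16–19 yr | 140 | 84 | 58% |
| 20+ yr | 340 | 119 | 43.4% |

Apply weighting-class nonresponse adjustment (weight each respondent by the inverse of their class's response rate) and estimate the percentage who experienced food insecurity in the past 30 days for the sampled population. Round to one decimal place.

Response rates by class: 0–7 yr 90/120 = 75%, 8–15 yr 102/120 = 85%, 16–19 yr 84/140 = 60%, 20+ yr 119/340 = 35%.
Inverse-response-rate weighting restores each class to its sampled count, so class totals weight by n_sampled:
  0–7 yr: 120 × 27.5 = 3300
  8–15 yr: 120 × 43 = 5160
  16–19 yr: 140 × 58 = 8120
  20+ yr: 340 × 43.4 = 14,756
Adjusted estimate = 31,336 / 720 = 43.5222 → 43.5%.

43.5%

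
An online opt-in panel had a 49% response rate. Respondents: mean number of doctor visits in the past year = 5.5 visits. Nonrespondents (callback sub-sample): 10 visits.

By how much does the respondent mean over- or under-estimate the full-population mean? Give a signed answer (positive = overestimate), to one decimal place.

-2.3

Nonresponse fraction = 1 − 0.49 = 0.51.
Bias = (nonresponse fraction) × (respondent mean − nonrespondent mean)
     = 0.51 × (5.5 − 10) = 0.51 × -4.5 = -2.295.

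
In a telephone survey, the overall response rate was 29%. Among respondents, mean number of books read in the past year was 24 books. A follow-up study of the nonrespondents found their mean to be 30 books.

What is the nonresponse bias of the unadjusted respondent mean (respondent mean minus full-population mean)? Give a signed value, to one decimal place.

-4.3

Nonresponse fraction = 1 − 0.29 = 0.71.
Bias = (nonresponse fraction) × (respondent mean − nonrespondent mean)
     = 0.71 × (24 − 30) = 0.71 × -6 = -4.26.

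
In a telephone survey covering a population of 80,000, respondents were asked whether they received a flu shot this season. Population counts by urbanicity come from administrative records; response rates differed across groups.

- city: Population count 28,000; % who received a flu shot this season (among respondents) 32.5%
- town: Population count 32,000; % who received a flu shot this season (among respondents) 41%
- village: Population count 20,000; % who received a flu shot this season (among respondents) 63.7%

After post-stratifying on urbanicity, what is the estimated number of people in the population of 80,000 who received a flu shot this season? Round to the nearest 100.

Apply each group's respondent rate to its population count:
  city: 28,000 × 32.5% = 9100
  town: 32,000 × 41% = 13,120
  village: 20,000 × 63.7% = 12,740
Estimated total = 34,960 → 35,000.

35,000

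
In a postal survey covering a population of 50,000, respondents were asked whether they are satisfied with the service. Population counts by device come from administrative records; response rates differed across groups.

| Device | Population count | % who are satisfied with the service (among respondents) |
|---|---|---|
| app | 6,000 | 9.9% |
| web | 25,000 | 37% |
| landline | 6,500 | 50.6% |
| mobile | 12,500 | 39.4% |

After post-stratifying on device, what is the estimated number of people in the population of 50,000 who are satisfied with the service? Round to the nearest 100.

18,100

Apply each group's respondent rate to its population count:
  app: 6,000 × 9.9% = 594
  web: 25,000 × 37% = 9250
  landline: 6,500 × 50.6% = 3289
  mobile: 12,500 × 39.4% = 4925
Estimated total = 18,058 → 18,100.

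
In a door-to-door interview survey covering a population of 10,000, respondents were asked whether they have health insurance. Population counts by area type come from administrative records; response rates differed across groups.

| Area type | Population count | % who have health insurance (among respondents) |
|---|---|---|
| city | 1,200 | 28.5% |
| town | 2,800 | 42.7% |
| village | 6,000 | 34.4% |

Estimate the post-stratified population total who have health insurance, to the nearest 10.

3,600

Each cell contributes its population count × the respondent rate:
  city: 1,200 × 28.5% = 342
  town: 2,800 × 42.7% = 1195.6
  village: 6,000 × 34.4% = 2064
Estimated total = 3601.6 → 3,600.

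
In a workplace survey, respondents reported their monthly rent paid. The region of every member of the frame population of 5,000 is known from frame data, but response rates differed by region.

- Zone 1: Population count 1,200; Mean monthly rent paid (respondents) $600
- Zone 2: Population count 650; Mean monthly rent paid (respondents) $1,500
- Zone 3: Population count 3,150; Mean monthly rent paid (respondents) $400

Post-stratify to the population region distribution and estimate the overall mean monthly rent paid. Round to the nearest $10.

Each cell contributes population-share × respondent value:
  Zone 1: (1,200/5,000) × 600 = 144
  Zone 2: (650/5,000) × 1500 = 195
  Zone 3: (3,150/5,000) × 400 = 252
Post-stratified estimate = 591 → $590.

$590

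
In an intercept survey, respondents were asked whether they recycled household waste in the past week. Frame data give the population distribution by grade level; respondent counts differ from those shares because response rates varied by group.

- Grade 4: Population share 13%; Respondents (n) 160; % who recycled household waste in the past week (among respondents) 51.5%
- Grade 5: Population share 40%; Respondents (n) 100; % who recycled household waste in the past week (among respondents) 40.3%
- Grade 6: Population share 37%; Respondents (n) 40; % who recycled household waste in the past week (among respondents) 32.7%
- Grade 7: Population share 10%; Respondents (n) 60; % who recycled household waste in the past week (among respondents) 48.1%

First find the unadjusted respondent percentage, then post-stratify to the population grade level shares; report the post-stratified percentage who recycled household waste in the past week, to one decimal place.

39.7%

Unadjusted (pooled respondent) estimate weights by respondent counts:
  (160/360)×51.5 + (100/360)×40.3 + (40/360)×32.7 + (60/360)×48.1 = 45.7333%
Post-stratified estimate weights by population shares:
  0.13×51.5 + 0.4×40.3 + 0.37×32.7 + 0.1×48.1 = 39.724%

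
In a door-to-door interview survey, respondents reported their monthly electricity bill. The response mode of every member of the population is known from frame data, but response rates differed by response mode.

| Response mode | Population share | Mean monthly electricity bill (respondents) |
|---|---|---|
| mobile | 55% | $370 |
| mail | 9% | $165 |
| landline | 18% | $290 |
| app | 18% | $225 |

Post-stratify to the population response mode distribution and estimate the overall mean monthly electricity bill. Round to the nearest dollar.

Weight each group's respondent value by its population share:
  mobile: 0.55 × 370 = 203.5
  mail: 0.09 × 165 = 14.85
  landline: 0.18 × 290 = 52.2
  app: 0.18 × 225 = 40.5
Post-stratified estimate = 311.05 → $311.

$311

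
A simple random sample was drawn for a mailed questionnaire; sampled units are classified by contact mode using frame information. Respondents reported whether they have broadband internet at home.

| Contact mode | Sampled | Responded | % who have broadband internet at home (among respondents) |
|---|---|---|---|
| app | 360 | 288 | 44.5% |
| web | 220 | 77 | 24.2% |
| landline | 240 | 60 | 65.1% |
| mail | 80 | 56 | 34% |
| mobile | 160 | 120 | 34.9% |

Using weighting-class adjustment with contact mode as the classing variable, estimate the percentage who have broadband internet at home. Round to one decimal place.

Response rates by class: app 288/360 = 80%, web 77/220 = 35%, landline 60/240 = 25%, mail 56/80 = 70%, mobile 120/160 = 75%.
Inverse-response-rate weighting restores each class to its sampled count, so class totals weight by n_sampled:
  app: 360 × 44.5 = 16,020
  web: 220 × 24.2 = 5324
  landline: 240 × 65.1 = 15624
  mail: 80 × 34 = 2720
  mobile: 160 × 34.9 = 5584
Adjusted estimate = 45,272 / 1,060 = 42.7094 → 42.7%.

42.7%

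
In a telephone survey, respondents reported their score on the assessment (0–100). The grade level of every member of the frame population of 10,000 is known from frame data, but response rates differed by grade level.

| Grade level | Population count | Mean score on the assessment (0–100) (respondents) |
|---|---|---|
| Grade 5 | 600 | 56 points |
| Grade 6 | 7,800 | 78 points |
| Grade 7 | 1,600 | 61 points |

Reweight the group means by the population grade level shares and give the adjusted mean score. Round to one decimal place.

Each cell contributes population-share × respondent value:
  Grade 5: (600/10,000) × 56 = 3.36
  Grade 6: (7,800/10,000) × 78 = 60.84
  Grade 7: (1,600/10,000) × 61 = 9.76
Post-stratified estimate = 73.96 → 74.0.

74.0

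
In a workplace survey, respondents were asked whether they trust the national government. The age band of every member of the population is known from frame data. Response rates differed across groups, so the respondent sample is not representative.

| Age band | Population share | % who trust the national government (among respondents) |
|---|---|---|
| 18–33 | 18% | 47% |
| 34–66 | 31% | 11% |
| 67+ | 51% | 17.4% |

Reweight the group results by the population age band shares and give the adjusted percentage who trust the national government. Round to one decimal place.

20.7%

Each cell contributes population-share × respondent value:
  18–33: 0.18 × 47 = 8.46
  34–66: 0.31 × 11 = 3.41
  67+: 0.51 × 17.4 = 8.874
Post-stratified estimate = 20.744 → 20.7%.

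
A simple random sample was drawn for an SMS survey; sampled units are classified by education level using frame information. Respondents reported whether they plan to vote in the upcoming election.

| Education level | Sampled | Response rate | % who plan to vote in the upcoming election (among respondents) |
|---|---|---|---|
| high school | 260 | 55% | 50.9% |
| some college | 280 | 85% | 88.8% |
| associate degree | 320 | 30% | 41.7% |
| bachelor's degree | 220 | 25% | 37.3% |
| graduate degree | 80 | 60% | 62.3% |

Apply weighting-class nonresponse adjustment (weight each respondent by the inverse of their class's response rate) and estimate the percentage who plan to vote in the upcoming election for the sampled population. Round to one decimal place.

55.7%

Inverse-response-rate weighting restores each class to its sampled count, so class totals weight by n_sampled:
  high school: 260 × 50.9 = 13,234
  some college: 280 × 88.8 = 24,864
  associate degree: 320 × 41.7 = 13,344
  bachelor's degree: 220 × 37.3 = 8206
  graduate degree: 80 × 62.3 = 4984
Adjusted estimate = 64,632 / 1,160 = 55.7172 → 55.7%.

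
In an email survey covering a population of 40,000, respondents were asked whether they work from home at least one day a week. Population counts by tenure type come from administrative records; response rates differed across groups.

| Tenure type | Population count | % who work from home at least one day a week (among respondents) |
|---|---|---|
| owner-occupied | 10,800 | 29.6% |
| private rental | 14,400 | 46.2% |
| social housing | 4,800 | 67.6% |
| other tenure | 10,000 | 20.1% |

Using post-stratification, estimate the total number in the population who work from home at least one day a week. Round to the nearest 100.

15,100

Each cell contributes its population count × the respondent rate:
  owner-occupied: 10,800 × 29.6% = 3196.8
  private rental: 14,400 × 46.2% = 6652.8
  social housing: 4,800 × 67.6% = 3244.8
  other tenure: 10,000 × 20.1% = 2010
Estimated total = 15104.4 → 15,100.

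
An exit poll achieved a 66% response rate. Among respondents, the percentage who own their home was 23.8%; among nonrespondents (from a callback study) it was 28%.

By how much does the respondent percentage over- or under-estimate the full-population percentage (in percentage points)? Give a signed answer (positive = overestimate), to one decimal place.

-1.4 percentage points

Nonresponse fraction = 1 − 0.66 = 0.34.
Bias = (nonresponse fraction) × (respondent percentage − nonrespondent percentage)
     = 0.34 × (23.8 − 28) = 0.34 × -4.2 = -1.428.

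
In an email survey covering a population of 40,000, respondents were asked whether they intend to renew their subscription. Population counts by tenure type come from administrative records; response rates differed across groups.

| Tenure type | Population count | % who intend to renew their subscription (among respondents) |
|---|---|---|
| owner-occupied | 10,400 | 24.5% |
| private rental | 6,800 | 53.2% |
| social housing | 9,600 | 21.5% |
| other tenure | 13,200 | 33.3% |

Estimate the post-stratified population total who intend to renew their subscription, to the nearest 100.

12,600

Each cell contributes its population count × the respondent rate:
  owner-occupied: 10,400 × 24.5% = 2548
  private rental: 6,800 × 53.2% = 3617.6
  social housing: 9,600 × 21.5% = 2064
  other tenure: 13,200 × 33.3% = 4395.6
Estimated total = 12625.2 → 12,600.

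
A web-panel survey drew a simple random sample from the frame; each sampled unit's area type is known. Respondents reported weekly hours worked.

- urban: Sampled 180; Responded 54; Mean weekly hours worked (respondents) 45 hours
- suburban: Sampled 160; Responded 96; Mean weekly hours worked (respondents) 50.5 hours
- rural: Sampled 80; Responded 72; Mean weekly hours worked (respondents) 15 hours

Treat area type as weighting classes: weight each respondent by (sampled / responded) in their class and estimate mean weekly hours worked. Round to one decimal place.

41.4

Class response rates: urban 54/180 = 30%, suburban 96/160 = 60%, rural 72/80 = 90%.
Inverse-response-rate weighting restores each class to its sampled count, so class totals weight by n_sampled:
  urban: 180 × 45 = 8100
  suburban: 160 × 50.5 = 8080
  rural: 80 × 15 = 1200
Adjusted estimate = 17,380 / 420 = 41.381 → 41.4.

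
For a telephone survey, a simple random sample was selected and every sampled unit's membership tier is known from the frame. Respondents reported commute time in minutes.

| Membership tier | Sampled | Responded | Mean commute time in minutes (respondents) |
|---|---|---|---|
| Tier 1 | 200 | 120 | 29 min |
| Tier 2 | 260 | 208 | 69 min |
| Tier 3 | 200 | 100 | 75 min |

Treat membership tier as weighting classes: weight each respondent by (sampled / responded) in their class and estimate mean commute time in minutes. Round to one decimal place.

Class response rates: Tier 1 120/200 = 60%, Tier 2 208/260 = 80%, Tier 3 100/200 = 50%.
Each respondent's weight = sampled/responded in their class; summing within a class gives n_sampled, so:
  Tier 1: 200 × 29 = 5800
  Tier 2: 260 × 69 = 17,940
  Tier 3: 200 × 75 = 15,000
Adjusted estimate = 38,740 / 660 = 58.697 → 58.7.

58.7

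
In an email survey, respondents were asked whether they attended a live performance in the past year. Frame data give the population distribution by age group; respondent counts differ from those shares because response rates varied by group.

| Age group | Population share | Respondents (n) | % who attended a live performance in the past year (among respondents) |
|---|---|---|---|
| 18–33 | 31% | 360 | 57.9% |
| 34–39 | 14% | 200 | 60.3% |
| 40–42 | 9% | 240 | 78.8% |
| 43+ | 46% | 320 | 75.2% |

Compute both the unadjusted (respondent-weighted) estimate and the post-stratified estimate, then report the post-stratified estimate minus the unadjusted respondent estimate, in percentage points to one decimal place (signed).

Without adjustment, the pooled respondent share is:
  (360/1120)×57.9 + (200/1120)×60.3 + (240/1120)×78.8 + (320/1120)×75.2 = 67.75%
Reweighting by population age group shares:
  0.31×57.9 + 0.14×60.3 + 0.09×78.8 + 0.46×75.2 = 68.075%
Difference = 68.075 − 67.75 = 0.325 pp.

+0.3 percentage points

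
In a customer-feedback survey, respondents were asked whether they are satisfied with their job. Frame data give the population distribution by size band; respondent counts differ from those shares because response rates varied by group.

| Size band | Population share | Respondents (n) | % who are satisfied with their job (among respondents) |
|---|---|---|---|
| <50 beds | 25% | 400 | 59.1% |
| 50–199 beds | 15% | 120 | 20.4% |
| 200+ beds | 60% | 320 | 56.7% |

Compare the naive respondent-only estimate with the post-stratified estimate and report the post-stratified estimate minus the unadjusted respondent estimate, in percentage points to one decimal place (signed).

Without adjustment, the pooled respondent share is:
  (400/840)×59.1 + (120/840)×20.4 + (320/840)×56.7 = 52.6571%
Post-stratified estimate weights by population shares:
  0.25×59.1 + 0.15×20.4 + 0.6×56.7 = 51.855%
Difference = 51.855 − 52.6571 = -0.8021 pp.

-0.8 percentage points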